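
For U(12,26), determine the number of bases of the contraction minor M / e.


Contracting e from U(12,26) gives U(11,25).
Bases of U(11,25) = C(25,11) = 4457400.

4457400


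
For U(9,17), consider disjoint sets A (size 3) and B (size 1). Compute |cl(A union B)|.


|A union B| = 3 + 1 = 4 (disjoint).
In U(9,17), cl(S) = S if |S| < 9, else cl(S) = E.
Since 4 < 9, cl(A union B) = A union B.
|cl(A union B)| = 4.

4


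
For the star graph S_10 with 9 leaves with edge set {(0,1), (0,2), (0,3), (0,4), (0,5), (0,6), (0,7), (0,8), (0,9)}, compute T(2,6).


A star on 10 vertices is a tree with 9 edges.
T(x,y) = x^(9) for any tree.
T(2,6) = 2^9 = 512.

512


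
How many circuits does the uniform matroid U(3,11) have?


In U(3,11), circuits are the (4)-element subsets.
Any set of 4 elements is dependent, and removing any one element gives
an independent set of size 3, so it is a minimal dependent set.
Number of circuits = C(11,4) = 11! / (4! * 7!) = 330.

330


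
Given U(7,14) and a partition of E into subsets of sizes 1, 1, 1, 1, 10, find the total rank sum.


r(Ai) = min(|Ai|, 7) for each part.
Sum = min(1,7) + min(1,7) + min(1,7) + min(1,7) + min(10,7)
    = 1 + 1 + 1 + 1 + 7
    = 11.

11


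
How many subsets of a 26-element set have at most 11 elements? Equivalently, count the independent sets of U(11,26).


Independent sets of U(11,26) are all subsets of size <= 11.
Count = (26 choose 0) + (26 choose 1) + (26 choose 2) + (26 choose 3) + (26 choose 4) + (26 choose 5) + (26 choose 6) + (26 choose 7) + (26 choose 8) + (26 choose 9) + (26 choose 10) + (26 choose 11)
     = 1 + 26 + 325 + 2600 + 14950 + 65780 + 230230 + 657800 + 1562275 + 3124550 + 5311735 + 7726160
     = 18696432.

18696432


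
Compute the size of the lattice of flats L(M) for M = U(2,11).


Flats of U(2,11): every subset of size < 2 is a flat, plus E itself.
Count = (11 choose 0) + (11 choose 1) + 1
     = 1 + 11 + 1
     = 13.

13


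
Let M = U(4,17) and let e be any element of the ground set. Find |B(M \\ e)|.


Deleting e from U(4,17) gives U(4,16) since n > r.
Bases of U(4,16) = C(16,4) = (16 * 15 * 14 * 13) / (1 * 2 * 3 * 4) = 1820.

1820


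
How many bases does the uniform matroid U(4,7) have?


Bases of U(4,7) are all 4-element subsets of the 7-element ground set.
Number of bases = C(7,4).
C(7,4) = 7! / (4! * 3!) = 35.

35


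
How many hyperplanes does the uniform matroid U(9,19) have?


Hyperplanes of U(9,19) are flats of rank 8.
In a uniform matroid, these are exactly the (8)-element subsets.
Count = C(19,8) = 75582.

75582


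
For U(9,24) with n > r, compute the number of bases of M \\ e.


Deleting e from U(9,24) gives U(9,23) since n > r.
Bases of U(9,23) = C(23,9) = 817190.

817190


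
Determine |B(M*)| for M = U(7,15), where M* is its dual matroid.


The dual of U(r,n) is U(n-r, n) = U(8,15).
Bases of U(8,15) are all (8)-element subsets.
|B(M*)| = (15 choose 8) = 6435.

6435


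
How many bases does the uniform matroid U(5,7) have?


Bases of U(5,7) are all 5-element subsets of the 7-element ground set.
Number of bases = C(7,5).
(7 choose 5) = 21.

21


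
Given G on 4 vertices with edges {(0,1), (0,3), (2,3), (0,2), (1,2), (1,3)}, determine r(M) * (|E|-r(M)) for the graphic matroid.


r(M) = |V| - c = 4 - 1 = 3.
nullity = |E| - r(M) = 6 - 3 = 3.
Product = 3 * 3 = 9.

9


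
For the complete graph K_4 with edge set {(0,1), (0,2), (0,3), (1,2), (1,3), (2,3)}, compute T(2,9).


T(K_4; x,y) = x^3 + 3x^2 + 4xy + 2x + y^3 + 3y^2 + 2y.
Substituting x=2, y=9:
= 8 + 12 + 72 + 4 + 729 + 243 + 18
= 1086.

1086


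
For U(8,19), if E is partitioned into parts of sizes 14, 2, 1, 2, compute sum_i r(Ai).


r(Ai) = min(|Ai|, 8) for each part.
Sum = min(14,8) + min(2,8) + min(1,8) + min(2,8)
    = 8 + 2 + 1 + 2
    = 13.

13


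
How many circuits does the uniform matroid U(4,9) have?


In U(4,9), circuits are the (5)-element subsets.
Any set of 5 elements is dependent, and removing any one element gives
an independent set of size 4, so it is a minimal dependent set.
Number of circuits = C(9,5) = 9! / (5! * 4!) = 126.

126


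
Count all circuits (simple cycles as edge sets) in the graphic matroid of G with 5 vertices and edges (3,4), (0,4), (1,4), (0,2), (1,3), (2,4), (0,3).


A circuit in a graphic matroid = edge set of a simple cycle.
G has 5 vertices and 7 edges.
Enumerating all minimal edge subsets forming cycles...
Total circuits found: 6.

6


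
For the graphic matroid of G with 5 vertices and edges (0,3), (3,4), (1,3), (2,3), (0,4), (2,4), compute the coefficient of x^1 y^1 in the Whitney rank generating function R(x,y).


R(x,y) = sum over A in 2^E of x^(r(E)-r(A)) * y^(|A|-r(A)).
G has 5 vertices, 6 edges. r(E) = 4.
Enumerate all 2^6 = 64 subsets.
Count subsets with r(E)-r(A)=1 and |A|-r(A)=1: 7.

7


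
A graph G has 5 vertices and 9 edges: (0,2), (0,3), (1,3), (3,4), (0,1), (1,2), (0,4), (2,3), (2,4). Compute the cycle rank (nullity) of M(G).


Cycle rank (nullity) = |E| - r(M) = |E| - (|V| - c).
|E| = 9, |V| = 5, c = 1.
Nullity = 9 - (5 - 1) = 9 - 4 = 5.

5


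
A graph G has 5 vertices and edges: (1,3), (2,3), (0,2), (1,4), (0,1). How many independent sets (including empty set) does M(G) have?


An independent set in a graphic matroid is an acyclic edge subset.
G has 5 vertices and 5 edges.
Enumerate all 2^5 = 32 subsets, checking for acyclicity.
Total independent sets = 30.

30


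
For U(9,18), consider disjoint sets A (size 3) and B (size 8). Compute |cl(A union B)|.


|A union B| = 3 + 8 = 11 (disjoint).
In U(9,18), cl(S) = S if |S| < 9, else cl(S) = E.
Since 11 >= 9, cl(A union B) = E.
|cl(A union B)| = 18.

18


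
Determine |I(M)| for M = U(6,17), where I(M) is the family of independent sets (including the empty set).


Independent sets of U(6,17) are all subsets of size <= 6.
Count = C(17,0) + C(17,1) + C(17,2) + C(17,3) + C(17,4) + C(17,5) + C(17,6)
     = 1 + 17 + 136 + 680 + 2380 + 6188 + 12376
     = 21778.

21778


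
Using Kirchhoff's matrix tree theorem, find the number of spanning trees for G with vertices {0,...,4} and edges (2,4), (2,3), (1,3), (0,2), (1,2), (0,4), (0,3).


By Kirchhoff's matrix tree theorem, the number of spanning trees equals
the determinant of any cofactor of the Laplacian matrix L.
G has 5 vertices and 7 edges.
Computing the (4 x 4) cofactor determinant gives 21.

21


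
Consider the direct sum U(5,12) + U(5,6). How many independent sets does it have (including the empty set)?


For a direct sum, |I(M1+M2)| = |I(M1)| * |I(M2)|.
|I(U(5,12))| = sum C(12,k) for k=0..5 = 1586.
|I(U(5,6))| = sum C(6,k) for k=0..5 = 63.
Total = 1586 * 63 = 99918.

99918


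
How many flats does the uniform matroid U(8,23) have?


Flats of U(8,23): every subset of size < 8 is a flat, plus E itself.
Count = (23 choose 0) + (23 choose 1) + (23 choose 2) + (23 choose 3) + (23 choose 4) + (23 choose 5) + (23 choose 6) + (23 choose 7) + 1
     = 1 + 23 + 253 + 1771 + 8855 + 33649 + 100947 + 245157 + 1
     = 390657.

390657


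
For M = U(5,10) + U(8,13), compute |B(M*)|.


(M1+M2)* = M1* + M2*.
M1* = U(5,10), bases: C(10,5) = 252.
M2* = U(5,13), bases: C(13,5) = 1287.
|B(M*)| = 252 * 1287 = 324324.

324324


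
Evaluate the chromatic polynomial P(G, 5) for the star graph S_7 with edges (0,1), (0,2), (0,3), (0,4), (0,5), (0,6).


P(tree, k) = k * (k-1)^(6) for any tree on 7 vertices.
P(5) = 5 * 4^6 = 5 * 4096 = 20480.

20480


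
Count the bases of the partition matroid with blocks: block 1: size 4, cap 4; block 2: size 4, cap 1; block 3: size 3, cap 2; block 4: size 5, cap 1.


A basis picks exactly ci elements from block i.
Number of bases = product of C(|Si|, ci).
= C(4,4) * C(4,1) * C(3,2) * C(5,1)
= 1 * 4 * 3 * 5
= 60.

60


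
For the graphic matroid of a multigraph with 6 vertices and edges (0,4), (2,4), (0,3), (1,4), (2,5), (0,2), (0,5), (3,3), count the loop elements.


In a graphic matroid, a loop is a self-loop edge (u,u) with rank 0.
Examining all 8 edges for self-loops...
Self-loops found: (3,3)
Number of loops = 1.

1


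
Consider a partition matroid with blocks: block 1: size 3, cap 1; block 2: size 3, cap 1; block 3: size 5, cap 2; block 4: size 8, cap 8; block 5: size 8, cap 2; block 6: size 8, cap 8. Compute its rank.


Rank of a partition matroid = sum of min(|Si|, ci) for each block.
= min(3,1) + min(3,1) + min(5,2) + min(8,8) + min(8,2) + min(8,8)
= 1 + 1 + 2 + 8 + 2 + 8
= 22.

22


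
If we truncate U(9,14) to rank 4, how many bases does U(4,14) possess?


Truncating U(9,14) to rank 4 gives U(4,14).
Bases of U(4,14) are all 4-element subsets of 14 elements.
Number of bases = (14 choose 4) = 1001.

1001


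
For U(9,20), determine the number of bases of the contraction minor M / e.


Contracting e from U(9,20) gives U(8,19).
Bases of U(8,19) = C(19,8) = 19! / (8! * 11!) = 75582.

75582


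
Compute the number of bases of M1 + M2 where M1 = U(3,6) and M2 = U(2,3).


Bases of a direct sum M1 + M2: |B| = |B(M1)| * |B(M2)|.
|B(U(3,6))| = C(6,3) = 20.
|B(U(2,3))| = C(3,2) = 3.
Total bases = 20 * 3 = 60.

60


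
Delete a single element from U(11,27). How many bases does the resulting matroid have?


Deleting e from U(11,27) gives U(11,26) since n > r.
Bases of U(11,26) = (26 choose 11) = 7726160.

7726160


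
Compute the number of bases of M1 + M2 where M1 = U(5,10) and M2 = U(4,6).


Bases of a direct sum M1 + M2: |B| = |B(M1)| * |B(M2)|.
|B(U(5,10))| = C(10,5) = 252.
|B(U(4,6))| = C(6,4) = 15.
Total bases = 252 * 15 = 3780.

3780


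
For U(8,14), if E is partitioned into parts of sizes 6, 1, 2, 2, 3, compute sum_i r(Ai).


r(Ai) = min(|Ai|, 8) for each part.
Sum = min(6,8) + min(1,8) + min(2,8) + min(2,8) + min(3,8)
    = 6 + 1 + 2 + 2 + 3
    = 14.

14


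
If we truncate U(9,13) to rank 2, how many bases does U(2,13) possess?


Truncating U(9,13) to rank 2 gives U(2,13).
Bases of U(2,13) are all 2-element subsets of 13 elements.
Number of bases = C(13,2) = 13! / (2! * 11!) = 78.

78


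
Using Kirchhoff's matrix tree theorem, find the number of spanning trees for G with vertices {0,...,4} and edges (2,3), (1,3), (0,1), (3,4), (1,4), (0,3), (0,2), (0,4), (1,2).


By Kirchhoff's matrix tree theorem, the number of spanning trees equals
the determinant of any cofactor of the Laplacian matrix L.
G has 5 vertices and 9 edges.
Computing the (4 x 4) cofactor determinant gives 75.

75


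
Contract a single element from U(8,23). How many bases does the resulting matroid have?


Contracting e from U(8,23) gives U(7,22).
Bases of U(7,22) = C(22,7) = 22! / (7! * 15!) = 170544.

170544


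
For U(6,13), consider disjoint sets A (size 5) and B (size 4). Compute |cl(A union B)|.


|A union B| = 5 + 4 = 9 (disjoint).
In U(6,13), cl(S) = S if |S| < 6, else cl(S) = E.
Since 9 >= 6, cl(A union B) = E.
|cl(A union B)| = 13.

13


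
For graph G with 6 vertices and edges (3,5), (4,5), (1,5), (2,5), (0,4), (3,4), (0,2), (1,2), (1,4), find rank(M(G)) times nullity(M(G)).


r(M) = |V| - c = 6 - 1 = 5.
nullity = |E| - r(M) = 9 - 5 = 4.
Product = 5 * 4 = 20.

20


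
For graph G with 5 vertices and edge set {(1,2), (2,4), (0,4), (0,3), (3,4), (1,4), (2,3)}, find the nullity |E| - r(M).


Cycle rank (nullity) = |E| - r(M) = |E| - (|V| - c).
|E| = 7, |V| = 5, c = 1.
Nullity = 7 - (5 - 1) = 7 - 4 = 3.

3


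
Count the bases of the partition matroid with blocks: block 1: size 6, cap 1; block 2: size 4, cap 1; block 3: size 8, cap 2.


A basis picks exactly ci elements from block i.
Number of bases = product of C(|Si|, ci).
= C(6,1) * C(4,1) * C(8,2)
= 6 * 4 * 28
= 672.

672


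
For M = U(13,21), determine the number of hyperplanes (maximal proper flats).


Hyperplanes of U(13,21) are flats of rank 12.
In a uniform matroid, these are exactly the (12)-element subsets.
Count = C(21,12) = 293930.

293930


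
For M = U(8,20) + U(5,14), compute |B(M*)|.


(M1+M2)* = M1* + M2*.
M1* = U(12,20), bases: C(20,12) = 125970.
M2* = U(9,14), bases: C(14,9) = 2002.
|B(M*)| = 125970 * 2002 = 252191940.

252191940


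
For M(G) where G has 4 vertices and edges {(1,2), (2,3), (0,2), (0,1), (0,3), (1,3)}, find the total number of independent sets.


An independent set in a graphic matroid is an acyclic edge subset.
G has 4 vertices and 6 edges.
Enumerate all 2^6 = 64 subsets, checking for acyclicity.
Total independent sets = 38.

38


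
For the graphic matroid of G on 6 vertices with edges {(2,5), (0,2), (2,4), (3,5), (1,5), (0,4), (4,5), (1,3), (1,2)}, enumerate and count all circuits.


A circuit in a graphic matroid = edge set of a simple cycle.
G has 6 vertices and 9 edges.
Enumerating all minimal edge subsets forming cycles...
Total circuits found: 10.

10


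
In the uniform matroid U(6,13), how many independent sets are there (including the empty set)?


Independent sets of U(6,13) are all subsets of size <= 6.
Count = C(13,0) + C(13,1) + C(13,2) + C(13,3) + C(13,4) + C(13,5) + C(13,6)
     = 1 + 13 + 78 + 286 + 715 + 1287 + 1716
     = 4096.

4096


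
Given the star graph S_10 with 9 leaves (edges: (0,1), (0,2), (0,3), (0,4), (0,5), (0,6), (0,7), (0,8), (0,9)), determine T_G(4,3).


A star on 10 vertices is a tree with 9 edges.
T(x,y) = x^(9) for any tree.
T(4,3) = 4^9 = 262144.

262144


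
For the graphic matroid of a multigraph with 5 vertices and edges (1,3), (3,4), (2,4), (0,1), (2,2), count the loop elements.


In a graphic matroid, a loop is a self-loop edge (u,u) with rank 0.
Examining all 5 edges for self-loops...
Self-loops found: (2,2)
Number of loops = 1.

1


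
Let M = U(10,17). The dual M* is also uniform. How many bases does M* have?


The dual of U(r,n) is U(n-r, n) = U(7,17).
Bases of U(7,17) are all (7)-element subsets.
|B(M*)| = (17 choose 7) = 19448.

19448


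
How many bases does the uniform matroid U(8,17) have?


Bases of U(8,17) are all 8-element subsets of the 17-element ground set.
Number of bases = C(17,8).
C(17,8) = 17! / (8! * 9!) = 24310.

24310


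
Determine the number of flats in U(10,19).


Flats of U(10,19): every subset of size < 10 is a flat, plus E itself.
Count = C(19,0) + C(19,1) + C(19,2) + C(19,3) + C(19,4) + C(19,5) + C(19,6) + C(19,7) + C(19,8) + C(19,9) + 1
     = 1 + 19 + 171 + 969 + 3876 + 11628 + 27132 + 50388 + 75582 + 92378 + 1
     = 262145.

262145


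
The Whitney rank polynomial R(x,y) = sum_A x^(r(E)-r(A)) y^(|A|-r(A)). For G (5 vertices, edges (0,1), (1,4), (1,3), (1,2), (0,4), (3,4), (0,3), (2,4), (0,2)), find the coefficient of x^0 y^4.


R(x,y) = sum over A in 2^E of x^(r(E)-r(A)) * y^(|A|-r(A)).
G has 5 vertices, 9 edges. r(E) = 4.
Enumerate all 2^9 = 512 subsets.
Count subsets with r(E)-r(A)=0 and |A|-r(A)=4: 9.

9


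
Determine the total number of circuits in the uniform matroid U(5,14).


In U(5,14), circuits are the (6)-element subsets.
Any set of 6 elements is dependent, and removing any one element gives
an independent set of size 5, so it is a minimal dependent set.
Number of circuits = (14 choose 6) = 3003.

3003


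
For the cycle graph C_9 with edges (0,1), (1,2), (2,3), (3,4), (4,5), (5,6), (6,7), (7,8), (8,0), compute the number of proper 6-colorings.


P(C_9, k) = (k-1)^9 + (-1)^9*(k-1).
P(6) = (5)^9 - 5
= 1953125 - 5 = 1953120.

1953120


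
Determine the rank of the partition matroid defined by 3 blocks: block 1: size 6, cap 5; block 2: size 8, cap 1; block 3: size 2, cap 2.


Rank of a partition matroid = sum of min(|Si|, ci) for each block.
= min(6,5) + min(8,1) + min(2,2)
= 5 + 1 + 2
= 8.

8


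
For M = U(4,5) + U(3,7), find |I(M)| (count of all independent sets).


For a direct sum, |I(M1+M2)| = |I(M1)| * |I(M2)|.
|I(U(4,5))| = sum C(5,k) for k=0..4 = 31.
|I(U(3,7))| = sum C(7,k) for k=0..3 = 64.
Total = 31 * 64 = 1984.

1984


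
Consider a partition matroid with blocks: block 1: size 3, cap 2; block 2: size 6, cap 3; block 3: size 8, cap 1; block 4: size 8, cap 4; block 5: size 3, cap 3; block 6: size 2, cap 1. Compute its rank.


Rank of a partition matroid = sum of min(|Si|, ci) for each block.
= min(3,2) + min(6,3) + min(8,1) + min(8,4) + min(3,3) + min(2,1)
= 2 + 3 + 1 + 4 + 3 + 1
= 14.

14


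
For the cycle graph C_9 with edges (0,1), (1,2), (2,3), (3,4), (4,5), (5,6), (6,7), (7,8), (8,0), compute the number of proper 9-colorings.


P(C_9, k) = (k-1)^9 + (-1)^9*(k-1).
P(9) = (8)^9 - 8
= 134217728 - 8 = 134217720.

134217720


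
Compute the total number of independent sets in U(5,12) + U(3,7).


For a direct sum, |I(M1+M2)| = |I(M1)| * |I(M2)|.
|I(U(5,12))| = sum C(12,k) for k=0..5 = 1586.
|I(U(3,7))| = sum C(7,k) for k=0..3 = 64.
Total = 1586 * 64 = 101504.

101504


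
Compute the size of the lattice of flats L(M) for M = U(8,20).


Flats of U(8,20): every subset of size < 8 is a flat, plus E itself.
Count = C(20,0) + C(20,1) + C(20,2) + C(20,3) + C(20,4) + C(20,5) + C(20,6) + C(20,7) + 1
     = 1 + 20 + 190 + 1140 + 4845 + 15504 + 38760 + 77520 + 1
     = 137981.

137981


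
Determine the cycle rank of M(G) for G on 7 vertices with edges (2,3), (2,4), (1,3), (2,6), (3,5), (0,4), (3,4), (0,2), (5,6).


Cycle rank (nullity) = |E| - r(M) = |E| - (|V| - c).
|E| = 9, |V| = 7, c = 1.
Nullity = 9 - (7 - 1) = 9 - 6 = 3.

3


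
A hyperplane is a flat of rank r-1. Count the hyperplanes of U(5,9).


Hyperplanes of U(5,9) are flats of rank 4.
In a uniform matroid, these are exactly the (4)-element subsets.
Count = C(9,4) = (9 * 8 * 7 * 6) / (1 * 2 * 3 * 4) = 126.

126


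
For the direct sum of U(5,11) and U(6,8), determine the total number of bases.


Bases of a direct sum M1 + M2: |B| = |B(M1)| * |B(M2)|.
|B(U(5,11))| = C(11,5) = 462.
|B(U(6,8))| = C(8,6) = 28.
Total bases = 462 * 28 = 12936.

12936


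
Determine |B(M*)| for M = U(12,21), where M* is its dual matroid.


The dual of U(r,n) is U(n-r, n) = U(9,21).
Bases of U(9,21) are all (9)-element subsets.
|B(M*)| = (21 choose 9) = 293930.

293930


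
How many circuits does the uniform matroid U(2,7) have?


In U(2,7), circuits are the (3)-element subsets.
Any set of 3 elements is dependent, and removing any one element gives
an independent set of size 2, so it is a minimal dependent set.
Number of circuits = (7 choose 3) = 35.

35


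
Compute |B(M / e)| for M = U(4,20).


Contracting e from U(4,20) gives U(3,19).
Bases of U(3,19) = C(19,3) = 19! / (3! * 16!) = 969.

969


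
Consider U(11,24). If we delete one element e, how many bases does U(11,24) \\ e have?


Deleting e from U(11,24) gives U(11,23) since n > r.
Bases of U(11,23) = (23 choose 11) = 1352078.

1352078


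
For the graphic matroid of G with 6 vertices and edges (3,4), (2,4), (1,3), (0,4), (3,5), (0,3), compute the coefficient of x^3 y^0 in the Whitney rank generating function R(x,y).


R(x,y) = sum over A in 2^E of x^(r(E)-r(A)) * y^(|A|-r(A)).
G has 6 vertices, 6 edges. r(E) = 5.
Enumerate all 2^6 = 64 subsets.
Count subsets with r(E)-r(A)=3 and |A|-r(A)=0: 15.

15


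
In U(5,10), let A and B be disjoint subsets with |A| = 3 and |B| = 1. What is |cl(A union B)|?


|A union B| = 3 + 1 = 4 (disjoint).
In U(5,10), cl(S) = S if |S| < 5, else cl(S) = E.
Since 4 < 5, cl(A union B) = A union B.
|cl(A union B)| = 4.

4


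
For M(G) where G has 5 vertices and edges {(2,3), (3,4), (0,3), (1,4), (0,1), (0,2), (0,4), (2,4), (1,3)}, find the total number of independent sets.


An independent set in a graphic matroid is an acyclic edge subset.
G has 5 vertices and 9 edges.
Enumerate all 2^9 = 512 subsets, checking for acyclicity.
Total independent sets = 198.

198


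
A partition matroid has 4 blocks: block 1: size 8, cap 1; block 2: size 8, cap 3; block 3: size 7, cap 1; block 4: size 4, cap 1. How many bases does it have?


A basis picks exactly ci elements from block i.
Number of bases = product of C(|Si|, ci).
= C(8,1) * C(8,3) * C(7,1) * C(4,1)
= 8 * 56 * 7 * 4
= 12544.

12544


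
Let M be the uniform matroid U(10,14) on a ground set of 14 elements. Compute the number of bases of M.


Bases of U(10,14) are all 10-element subsets of the 14-element ground set.
Number of bases = C(14,10).
C(14,10) = 1001.

1001


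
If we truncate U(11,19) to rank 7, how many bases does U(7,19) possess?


Truncating U(11,19) to rank 7 gives U(7,19).
Bases of U(7,19) are all 7-element subsets of 19 elements.
Number of bases = C(19,7) = 19! / (7! * 12!) = 50388.

50388


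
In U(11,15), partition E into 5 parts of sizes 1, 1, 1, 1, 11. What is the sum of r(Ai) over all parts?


r(Ai) = min(|Ai|, 11) for each part.
Sum = min(1,11) + min(1,11) + min(1,11) + min(1,11) + min(11,11)
    = 1 + 1 + 1 + 1 + 11
    = 15.

15


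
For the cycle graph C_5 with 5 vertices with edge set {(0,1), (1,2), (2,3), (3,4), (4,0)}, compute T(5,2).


T(C_5; x,y) = x + x^2 + ... + x^(4) + y.
T(5,2) = 5^1 + 5^2 + 5^3 + 5^4 + 2
= 5 + 25 + 125 + 625 + 2
= 782.

782


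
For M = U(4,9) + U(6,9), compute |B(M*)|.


(M1+M2)* = M1* + M2*.
M1* = U(5,9), bases: C(9,5) = 126.
M2* = U(3,9), bases: C(9,3) = 84.
|B(M*)| = 126 * 84 = 10584.

10584


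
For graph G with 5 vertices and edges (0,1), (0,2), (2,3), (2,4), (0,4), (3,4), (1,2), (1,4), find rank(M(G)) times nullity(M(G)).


r(M) = |V| - c = 5 - 1 = 4.
nullity = |E| - r(M) = 8 - 4 = 4.
Product = 4 * 4 = 16.

16


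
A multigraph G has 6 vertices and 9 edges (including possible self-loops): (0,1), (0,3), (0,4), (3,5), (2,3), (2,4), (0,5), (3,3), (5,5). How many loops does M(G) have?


In a graphic matroid, a loop is a self-loop edge (u,u) with rank 0.
Examining all 9 edges for self-loops...
Self-loops found: (3,3), (5,5)
Number of loops = 2.

2


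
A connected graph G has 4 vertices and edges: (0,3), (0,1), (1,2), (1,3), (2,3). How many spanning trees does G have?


By Kirchhoff's matrix tree theorem, the number of spanning trees equals
the determinant of any cofactor of the Laplacian matrix L.
G has 4 vertices and 5 edges.
Computing the (3 x 3) cofactor determinant gives 8.

8


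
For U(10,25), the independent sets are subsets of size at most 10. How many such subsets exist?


Independent sets of U(10,25) are all subsets of size <= 10.
Count = C(25,0) + C(25,1) + C(25,2) + C(25,3) + C(25,4) + C(25,5) + C(25,6) + C(25,7) + C(25,8) + C(25,9) + C(25,10)
     = 1 + 25 + 300 + 2300 + 12650 + 53130 + 177100 + 480700 + 1081575 + 2042975 + 3268760
     = 7119516.

7119516


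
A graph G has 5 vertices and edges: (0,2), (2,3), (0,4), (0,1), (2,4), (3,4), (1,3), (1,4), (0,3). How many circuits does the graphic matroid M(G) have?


A circuit in a graphic matroid = edge set of a simple cycle.
G has 5 vertices and 9 edges.
Enumerating all minimal edge subsets forming cycles...
Total circuits found: 22.

22


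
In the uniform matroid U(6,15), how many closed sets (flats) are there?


Flats of U(6,15): every subset of size < 6 is a flat, plus E itself.
Count = C(15,0) + C(15,1) + C(15,2) + C(15,3) + C(15,4) + C(15,5) + 1
     = 1 + 15 + 105 + 455 + 1365 + 3003 + 1
     = 4945.

4945


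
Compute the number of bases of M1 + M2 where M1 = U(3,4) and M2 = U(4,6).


Bases of a direct sum M1 + M2: |B| = |B(M1)| * |B(M2)|.
|B(U(3,4))| = C(4,3) = 4.
|B(U(4,6))| = C(6,4) = 15.
Total bases = 4 * 15 = 60.

60


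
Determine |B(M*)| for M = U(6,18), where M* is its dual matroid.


The dual of U(r,n) is U(n-r, n) = U(12,18).
Bases of U(12,18) are all (12)-element subsets.
|B(M*)| = C(18,12) = 18564.

18564


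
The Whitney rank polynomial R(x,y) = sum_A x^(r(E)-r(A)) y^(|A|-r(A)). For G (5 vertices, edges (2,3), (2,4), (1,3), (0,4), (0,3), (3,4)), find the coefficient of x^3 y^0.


R(x,y) = sum over A in 2^E of x^(r(E)-r(A)) * y^(|A|-r(A)).
G has 5 vertices, 6 edges. r(E) = 4.
Enumerate all 2^6 = 64 subsets.
Count subsets with r(E)-r(A)=3 and |A|-r(A)=0: 6.

6


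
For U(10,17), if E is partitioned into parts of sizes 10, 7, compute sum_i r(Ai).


r(Ai) = min(|Ai|, 10) for each part.
Sum = min(10,10) + min(7,10)
    = 10 + 7
    = 17.

17


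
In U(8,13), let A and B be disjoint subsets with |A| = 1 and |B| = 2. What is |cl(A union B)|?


|A union B| = 1 + 2 = 3 (disjoint).
In U(8,13), cl(S) = S if |S| < 8, else cl(S) = E.
Since 3 < 8, cl(A union B) = A union B.
|cl(A union B)| = 3.

3


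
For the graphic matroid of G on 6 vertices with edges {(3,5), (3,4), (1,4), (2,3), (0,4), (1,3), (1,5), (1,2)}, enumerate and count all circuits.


A circuit in a graphic matroid = edge set of a simple cycle.
G has 6 vertices and 8 edges.
Enumerating all minimal edge subsets forming cycles...
Total circuits found: 6.

6


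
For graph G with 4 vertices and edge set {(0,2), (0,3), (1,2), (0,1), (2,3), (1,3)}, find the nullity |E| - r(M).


Cycle rank (nullity) = |E| - r(M) = |E| - (|V| - c).
|E| = 6, |V| = 4, c = 1.
Nullity = 6 - (4 - 1) = 6 - 3 = 3.

3


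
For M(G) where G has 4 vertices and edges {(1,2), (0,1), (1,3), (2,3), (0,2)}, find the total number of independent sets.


An independent set in a graphic matroid is an acyclic edge subset.
G has 4 vertices and 5 edges.
Enumerate all 2^5 = 32 subsets, checking for acyclicity.
Total independent sets = 24.

24


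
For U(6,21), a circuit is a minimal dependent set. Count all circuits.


In U(6,21), circuits are the (7)-element subsets.
Any set of 7 elements is dependent, and removing any one element gives
an independent set of size 6, so it is a minimal dependent set.
Number of circuits = C(21,7) = 21! / (7! * 14!) = 116280.

116280


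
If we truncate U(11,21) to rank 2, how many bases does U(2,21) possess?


Truncating U(11,21) to rank 2 gives U(2,21).
Bases of U(2,21) are all 2-element subsets of 21 elements.
Number of bases = C(21,2) = (21 * 20) / (1 * 2) = 210.

210


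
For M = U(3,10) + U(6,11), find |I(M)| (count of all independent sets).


For a direct sum, |I(M1+M2)| = |I(M1)| * |I(M2)|.
|I(U(3,10))| = sum C(10,k) for k=0..3 = 176.
|I(U(6,11))| = sum C(11,k) for k=0..6 = 1486.
Total = 176 * 1486 = 261536.

261536


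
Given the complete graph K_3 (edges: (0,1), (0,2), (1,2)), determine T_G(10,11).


T(K_3; x,y) = x^2 + x + y.
T(10,11) = 100 + 10 + 11 = 121.

121


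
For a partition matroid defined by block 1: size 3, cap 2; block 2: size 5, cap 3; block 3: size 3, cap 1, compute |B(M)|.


A basis picks exactly ci elements from block i.
Number of bases = product of C(|Si|, ci).
= C(3,2) * C(5,3) * C(3,1)
= 3 * 10 * 3
= 90.

90


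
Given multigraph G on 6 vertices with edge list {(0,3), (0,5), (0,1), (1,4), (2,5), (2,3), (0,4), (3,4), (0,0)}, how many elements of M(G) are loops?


In a graphic matroid, a loop is a self-loop edge (u,u) with rank 0.
Examining all 9 edges for self-loops...
Self-loops found: (0,0)
Number of loops = 1.

1


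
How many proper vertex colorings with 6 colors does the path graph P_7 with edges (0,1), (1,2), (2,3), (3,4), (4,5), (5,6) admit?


P(P_7, k) = k * (k-1)^(6).
P(6) = 6 * 5^6 = 6 * 15625 = 93750.

93750


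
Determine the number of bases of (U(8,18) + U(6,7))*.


(M1+M2)* = M1* + M2*.
M1* = U(10,18), bases: C(18,10) = 43758.
M2* = U(1,7), bases: C(7,1) = 7.
|B(M*)| = 43758 * 7 = 306306.

306306


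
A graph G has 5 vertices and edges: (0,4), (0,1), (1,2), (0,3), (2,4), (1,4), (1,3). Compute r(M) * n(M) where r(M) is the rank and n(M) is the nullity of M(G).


r(M) = |V| - c = 5 - 1 = 4.
nullity = |E| - r(M) = 7 - 4 = 3.
Product = 4 * 3 = 12.

12


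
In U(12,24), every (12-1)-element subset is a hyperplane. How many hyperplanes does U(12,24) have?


Hyperplanes of U(12,24) are flats of rank 11.
In a uniform matroid, these are exactly the (11)-element subsets.
Count = C(24,11) = 2496144.

2496144


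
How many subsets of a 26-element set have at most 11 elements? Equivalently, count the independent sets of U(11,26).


Independent sets of U(11,26) are all subsets of size <= 11.
Count = C(26,0) + C(26,1) + C(26,2) + C(26,3) + C(26,4) + C(26,5) + C(26,6) + C(26,7) + C(26,8) + C(26,9) + C(26,10) + C(26,11)
     = 1 + 26 + 325 + 2600 + 14950 + 65780 + 230230 + 657800 + 1562275 + 3124550 + 5311735 + 7726160
     = 18696432.

18696432


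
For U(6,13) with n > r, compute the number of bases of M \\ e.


Deleting e from U(6,13) gives U(6,12) since n > r.
Bases of U(6,12) = C(12,6) = 924.

924


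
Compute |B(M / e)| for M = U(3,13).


Contracting e from U(3,13) gives U(2,12).
Bases of U(2,12) = C(12,2) = 12! / (2! * 10!) = 66.

66


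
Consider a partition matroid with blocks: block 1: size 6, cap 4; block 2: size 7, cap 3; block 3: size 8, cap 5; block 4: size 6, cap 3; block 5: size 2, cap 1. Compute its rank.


Rank of a partition matroid = sum of min(|Si|, ci) for each block.
= min(6,4) + min(7,3) + min(8,5) + min(6,3) + min(2,1)
= 4 + 3 + 5 + 3 + 1
= 16.

16


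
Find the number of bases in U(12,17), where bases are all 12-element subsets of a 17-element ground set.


Bases of U(12,17) are all 12-element subsets of the 17-element ground set.
Number of bases = C(17,12).
C(17,12) = 17! / (12! * 5!) = 6188.

6188


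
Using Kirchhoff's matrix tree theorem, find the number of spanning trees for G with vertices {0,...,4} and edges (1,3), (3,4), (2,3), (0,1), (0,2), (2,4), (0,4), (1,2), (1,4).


By Kirchhoff's matrix tree theorem, the number of spanning trees equals
the determinant of any cofactor of the Laplacian matrix L.
G has 5 vertices and 9 edges.
Computing the (4 x 4) cofactor determinant gives 75.

75


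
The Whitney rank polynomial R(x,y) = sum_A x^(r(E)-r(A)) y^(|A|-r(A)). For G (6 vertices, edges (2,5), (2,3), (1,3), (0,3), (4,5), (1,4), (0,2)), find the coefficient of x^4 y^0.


R(x,y) = sum over A in 2^E of x^(r(E)-r(A)) * y^(|A|-r(A)).
G has 6 vertices, 7 edges. r(E) = 5.
Enumerate all 2^7 = 128 subsets.
Count subsets with r(E)-r(A)=4 and |A|-r(A)=0: 7.

7


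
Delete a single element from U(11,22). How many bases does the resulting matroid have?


Deleting e from U(11,22) gives U(11,21) since n > r.
Bases of U(11,21) = (21 choose 11) = 352716.

352716


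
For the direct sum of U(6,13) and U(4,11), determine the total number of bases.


Bases of a direct sum M1 + M2: |B| = |B(M1)| * |B(M2)|.
|B(U(6,13))| = C(13,6) = 1716.
|B(U(4,11))| = C(11,4) = 330.
Total bases = 1716 * 330 = 566280.

566280


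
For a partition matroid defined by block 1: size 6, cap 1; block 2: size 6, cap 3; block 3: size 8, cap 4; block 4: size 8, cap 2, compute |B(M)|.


A basis picks exactly ci elements from block i.
Number of bases = product of C(|Si|, ci).
= C(6,1) * C(6,3) * C(8,4) * C(8,2)
= 6 * 20 * 70 * 28
= 235200.

235200


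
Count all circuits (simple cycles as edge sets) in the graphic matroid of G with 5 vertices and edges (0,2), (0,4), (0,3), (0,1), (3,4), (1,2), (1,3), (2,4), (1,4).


A circuit in a graphic matroid = edge set of a simple cycle.
G has 5 vertices and 9 edges.
Enumerating all minimal edge subsets forming cycles...
Total circuits found: 22.

22


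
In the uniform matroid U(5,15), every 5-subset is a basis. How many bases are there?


Bases of U(5,15) are all 5-element subsets of the 15-element ground set.
Number of bases = C(15,5).
(15 choose 5) = 3003.

3003


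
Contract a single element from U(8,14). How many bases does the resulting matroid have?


Contracting e from U(8,14) gives U(7,13).
Bases of U(7,13) = C(13,7) = 1716.

1716


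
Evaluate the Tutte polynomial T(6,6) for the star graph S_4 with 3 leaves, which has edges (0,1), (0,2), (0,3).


A star on 4 vertices is a tree with 3 edges.
T(x,y) = x^(3) for any tree.
T(6,6) = 6^3 = 216.

216


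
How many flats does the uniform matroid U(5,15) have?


Flats of U(5,15): every subset of size < 5 is a flat, plus E itself.
Count = C(15,0) + C(15,1) + C(15,2) + C(15,3) + C(15,4) + 1
     = 1 + 15 + 105 + 455 + 1365 + 1
     = 1942.

1942


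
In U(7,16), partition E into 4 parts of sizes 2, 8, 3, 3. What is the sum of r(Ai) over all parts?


r(Ai) = min(|Ai|, 7) for each part.
Sum = min(2,7) + min(8,7) + min(3,7) + min(3,7)
    = 2 + 7 + 3 + 3
    = 15.

15


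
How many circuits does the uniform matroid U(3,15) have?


In U(3,15), circuits are the (4)-element subsets.
Any set of 4 elements is dependent, and removing any one element gives
an independent set of size 3, so it is a minimal dependent set.
Number of circuits = C(15,4) = 15! / (4! * 11!) = 1365.

1365


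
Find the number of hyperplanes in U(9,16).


Hyperplanes of U(9,16) are flats of rank 8.
In a uniform matroid, these are exactly the (8)-element subsets.
Count = C(16,8) = 16! / (8! * 8!) = 12870.

12870


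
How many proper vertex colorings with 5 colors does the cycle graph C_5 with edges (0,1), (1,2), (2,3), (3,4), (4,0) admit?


P(C_5, k) = (k-1)^5 + (-1)^5*(k-1).
P(5) = (4)^5 - 4
= 1024 - 4 = 1020.

1020


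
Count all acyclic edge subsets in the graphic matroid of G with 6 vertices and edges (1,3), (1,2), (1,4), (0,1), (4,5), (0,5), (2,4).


An independent set in a graphic matroid is an acyclic edge subset.
G has 6 vertices and 7 edges.
Enumerate all 2^7 = 128 subsets, checking for acyclicity.
Total independent sets = 104.

104


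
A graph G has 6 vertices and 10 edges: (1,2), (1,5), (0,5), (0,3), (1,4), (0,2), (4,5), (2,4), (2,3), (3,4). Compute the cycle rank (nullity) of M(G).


Cycle rank (nullity) = |E| - r(M) = |E| - (|V| - c).
|E| = 10, |V| = 6, c = 1.
Nullity = 10 - (6 - 1) = 10 - 5 = 5.

5


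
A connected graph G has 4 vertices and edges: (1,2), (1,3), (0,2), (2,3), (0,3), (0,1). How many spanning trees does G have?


By Kirchhoff's matrix tree theorem, the number of spanning trees equals
the determinant of any cofactor of the Laplacian matrix L.
G has 4 vertices and 6 edges.
Computing the (3 x 3) cofactor determinant gives 16.

16


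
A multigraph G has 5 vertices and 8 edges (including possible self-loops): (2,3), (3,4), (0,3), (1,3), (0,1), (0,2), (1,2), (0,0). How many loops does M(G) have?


In a graphic matroid, a loop is a self-loop edge (u,u) with rank 0.
Examining all 8 edges for self-loops...
Self-loops found: (0,0)
Number of loops = 1.

1


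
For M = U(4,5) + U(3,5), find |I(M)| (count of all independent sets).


For a direct sum, |I(M1+M2)| = |I(M1)| * |I(M2)|.
|I(U(4,5))| = sum C(5,k) for k=0..4 = 31.
|I(U(3,5))| = sum C(5,k) for k=0..3 = 26.
Total = 31 * 26 = 806.

806


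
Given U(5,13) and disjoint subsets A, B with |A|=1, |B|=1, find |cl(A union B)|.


|A union B| = 1 + 1 = 2 (disjoint).
In U(5,13), cl(S) = S if |S| < 5, else cl(S) = E.
Since 2 < 5, cl(A union B) = A union B.
|cl(A union B)| = 2.

2


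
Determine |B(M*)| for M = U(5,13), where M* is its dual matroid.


The dual of U(r,n) is U(n-r, n) = U(8,13).
Bases of U(8,13) are all (8)-element subsets.
|B(M*)| = C(13,8) = 13! / (8! * 5!) = 1287.

1287


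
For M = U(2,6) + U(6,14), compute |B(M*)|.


(M1+M2)* = M1* + M2*.
M1* = U(4,6), bases: C(6,4) = 15.
M2* = U(8,14), bases: C(14,8) = 3003.
|B(M*)| = 15 * 3003 = 45045.

45045


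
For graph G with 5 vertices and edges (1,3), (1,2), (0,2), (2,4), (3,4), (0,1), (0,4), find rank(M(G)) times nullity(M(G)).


r(M) = |V| - c = 5 - 1 = 4.
nullity = |E| - r(M) = 7 - 4 = 3.
Product = 4 * 3 = 12.

12


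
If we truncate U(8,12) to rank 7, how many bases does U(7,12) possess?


Truncating U(8,12) to rank 7 gives U(7,12).
Bases of U(7,12) are all 7-element subsets of 12 elements.
Number of bases = (12 choose 7) = 792.

792


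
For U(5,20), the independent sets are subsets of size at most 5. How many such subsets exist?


Independent sets of U(5,20) are all subsets of size <= 5.
Count = (20 choose 0) + (20 choose 1) + (20 choose 2) + (20 choose 3) + (20 choose 4) + (20 choose 5)
     = 1 + 20 + 190 + 1140 + 4845 + 15504
     = 21700.

21700


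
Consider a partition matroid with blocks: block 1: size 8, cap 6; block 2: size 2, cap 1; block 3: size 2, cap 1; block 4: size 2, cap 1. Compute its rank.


Rank of a partition matroid = sum of min(|Si|, ci) for each block.
= min(8,6) + min(2,1) + min(2,1) + min(2,1)
= 6 + 1 + 1 + 1
= 9.

9


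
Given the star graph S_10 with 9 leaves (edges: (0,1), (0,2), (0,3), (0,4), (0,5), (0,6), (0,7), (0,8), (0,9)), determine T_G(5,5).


A star on 10 vertices is a tree with 9 edges.
T(x,y) = x^(9) for any tree.
T(5,5) = 5^9 = 1953125.

1953125


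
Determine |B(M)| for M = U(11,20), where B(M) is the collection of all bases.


Bases of U(11,20) are all 11-element subsets of the 20-element ground set.
Number of bases = C(20,11).
C(20,11) = 20! / (11! * 9!) = 167960.

167960


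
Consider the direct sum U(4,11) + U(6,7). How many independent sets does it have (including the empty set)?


For a direct sum, |I(M1+M2)| = |I(M1)| * |I(M2)|.
|I(U(4,11))| = sum C(11,k) for k=0..4 = 562.
|I(U(6,7))| = sum C(7,k) for k=0..6 = 127.
Total = 562 * 127 = 71374.

71374


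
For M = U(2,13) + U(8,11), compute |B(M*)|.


(M1+M2)* = M1* + M2*.
M1* = U(11,13), bases: C(13,11) = 78.
M2* = U(3,11), bases: C(11,3) = 165.
|B(M*)| = 78 * 165 = 12870.

12870


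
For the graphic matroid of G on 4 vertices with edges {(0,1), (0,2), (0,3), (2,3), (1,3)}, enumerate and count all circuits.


A circuit in a graphic matroid = edge set of a simple cycle.
G has 4 vertices and 5 edges.
Enumerating all minimal edge subsets forming cycles...
Total circuits found: 3.

3


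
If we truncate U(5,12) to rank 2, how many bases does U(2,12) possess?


Truncating U(5,12) to rank 2 gives U(2,12).
Bases of U(2,12) are all 2-element subsets of 12 elements.
Number of bases = C(12,2) = (12 * 11) / (1 * 2) = 66.

66


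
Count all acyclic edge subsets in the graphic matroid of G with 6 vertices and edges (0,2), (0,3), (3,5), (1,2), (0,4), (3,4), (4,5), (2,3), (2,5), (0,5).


An independent set in a graphic matroid is an acyclic edge subset.
G has 6 vertices and 10 edges.
Enumerate all 2^10 = 1024 subsets, checking for acyclicity.
Total independent sets = 396.

396


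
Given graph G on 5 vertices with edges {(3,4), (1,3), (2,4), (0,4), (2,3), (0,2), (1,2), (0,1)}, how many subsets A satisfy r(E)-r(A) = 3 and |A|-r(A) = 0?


R(x,y) = sum over A in 2^E of x^(r(E)-r(A)) * y^(|A|-r(A)).
G has 5 vertices, 8 edges. r(E) = 4.
Enumerate all 2^8 = 256 subsets.
Count subsets with r(E)-r(A)=3 and |A|-r(A)=0: 8.

8


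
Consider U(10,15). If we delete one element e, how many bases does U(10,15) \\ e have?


Deleting e from U(10,15) gives U(10,14) since n > r.
Bases of U(10,14) = C(14,10) = 14! / (10! * 4!) = 1001.

1001


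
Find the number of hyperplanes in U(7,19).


Hyperplanes of U(7,19) are flats of rank 6.
In a uniform matroid, these are exactly the (6)-element subsets.
Count = C(19,6) = 19! / (6! * 13!) = 27132.

27132


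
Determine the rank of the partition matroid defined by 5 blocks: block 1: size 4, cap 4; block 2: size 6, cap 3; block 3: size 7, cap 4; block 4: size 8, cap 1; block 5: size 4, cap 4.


Rank of a partition matroid = sum of min(|Si|, ci) for each block.
= min(4,4) + min(6,3) + min(7,4) + min(8,1) + min(4,4)
= 4 + 3 + 4 + 1 + 4
= 16.

16


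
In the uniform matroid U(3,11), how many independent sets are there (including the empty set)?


Independent sets of U(3,11) are all subsets of size <= 3.
Count = C(11,0) + C(11,1) + C(11,2) + C(11,3)
     = 1 + 11 + 55 + 165
     = 232.

232


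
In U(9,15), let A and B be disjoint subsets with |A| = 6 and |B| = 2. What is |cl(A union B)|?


|A union B| = 6 + 2 = 8 (disjoint).
In U(9,15), cl(S) = S if |S| < 9, else cl(S) = E.
Since 8 < 9, cl(A union B) = A union B.
|cl(A union B)| = 8.

8


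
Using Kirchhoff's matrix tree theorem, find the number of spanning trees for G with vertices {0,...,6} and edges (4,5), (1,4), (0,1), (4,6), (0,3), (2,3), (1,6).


By Kirchhoff's matrix tree theorem, the number of spanning trees equals
the determinant of any cofactor of the Laplacian matrix L.
G has 7 vertices and 7 edges.
Computing the (6 x 6) cofactor determinant gives 3.

3
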